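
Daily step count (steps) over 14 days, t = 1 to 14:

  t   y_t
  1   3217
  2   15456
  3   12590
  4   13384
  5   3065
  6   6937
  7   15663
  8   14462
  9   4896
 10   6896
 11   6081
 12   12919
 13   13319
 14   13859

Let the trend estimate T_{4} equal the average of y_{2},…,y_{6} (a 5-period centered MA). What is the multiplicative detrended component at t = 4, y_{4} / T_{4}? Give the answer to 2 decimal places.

1.30

Trend T_4 = (15456 + 12590 + 13384 + 3065 + 6937) / 5 = 51432/5 = 10286.4000
Ratio to trend: 13384 / 10286.4000 = 1.30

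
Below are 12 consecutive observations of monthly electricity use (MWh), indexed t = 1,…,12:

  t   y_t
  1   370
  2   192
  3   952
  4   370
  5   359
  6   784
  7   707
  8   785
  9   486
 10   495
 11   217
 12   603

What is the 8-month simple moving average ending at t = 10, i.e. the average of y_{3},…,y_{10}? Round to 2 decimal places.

Sum of periods 3–10: 952 + 370 + 359 + 784 + 707 + 785 + 486 + 495 = 4938
Divide by 8: 4938 / 8 = 617.25

617.25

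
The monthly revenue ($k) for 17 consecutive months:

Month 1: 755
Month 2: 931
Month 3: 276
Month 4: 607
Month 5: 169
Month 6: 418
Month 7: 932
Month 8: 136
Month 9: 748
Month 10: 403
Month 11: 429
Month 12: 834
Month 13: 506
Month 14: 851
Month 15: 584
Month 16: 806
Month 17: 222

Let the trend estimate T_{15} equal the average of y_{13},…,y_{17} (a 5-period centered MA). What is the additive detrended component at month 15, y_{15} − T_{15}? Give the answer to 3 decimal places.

-9.800

Trend T_15 = (506 + 851 + 584 + 806 + 222) / 5 = 2969/5 = 593.80000
Detrended value: 584 − 593.80000 = -9.800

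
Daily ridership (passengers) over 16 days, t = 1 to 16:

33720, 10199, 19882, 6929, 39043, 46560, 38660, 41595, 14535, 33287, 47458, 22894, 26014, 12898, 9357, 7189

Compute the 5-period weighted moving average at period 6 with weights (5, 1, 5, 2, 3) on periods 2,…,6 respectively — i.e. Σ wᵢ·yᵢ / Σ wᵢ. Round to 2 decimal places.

Weighted sum: 5·10199 + 1·19882 + 5·6929 + 2·39043 + 3·46560 = 50995 + 19882 + 34645 + 78086 + 139680 = 323288
Weight total: 5 + 1 + 5 + 2 + 3 = 16
WMA = 323288 / 16 = 20205.50

20205.50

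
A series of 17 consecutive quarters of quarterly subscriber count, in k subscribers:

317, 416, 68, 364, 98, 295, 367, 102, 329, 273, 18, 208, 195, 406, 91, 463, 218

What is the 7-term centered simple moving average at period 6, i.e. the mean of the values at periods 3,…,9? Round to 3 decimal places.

231.857

Sum of periods 3–9: 68 + 364 + 98 + 295 + 367 + 102 + 329 = 1623
Divide by 7: 1623 / 7 = 231.857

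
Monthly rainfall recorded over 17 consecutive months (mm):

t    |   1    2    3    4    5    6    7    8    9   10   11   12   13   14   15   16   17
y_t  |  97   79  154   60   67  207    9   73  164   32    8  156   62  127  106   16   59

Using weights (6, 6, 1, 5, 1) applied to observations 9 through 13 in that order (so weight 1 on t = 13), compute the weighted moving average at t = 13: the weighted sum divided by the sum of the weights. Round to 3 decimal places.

Weighted sum: 6·164 + 6·32 + 1·8 + 5·156 + 1·62 = 984 + 192 + 8 + 780 + 62 = 2026
Weight total: 6 + 6 + 1 + 5 + 1 = 19
WMA = 2026 / 19 = 106.632

106.632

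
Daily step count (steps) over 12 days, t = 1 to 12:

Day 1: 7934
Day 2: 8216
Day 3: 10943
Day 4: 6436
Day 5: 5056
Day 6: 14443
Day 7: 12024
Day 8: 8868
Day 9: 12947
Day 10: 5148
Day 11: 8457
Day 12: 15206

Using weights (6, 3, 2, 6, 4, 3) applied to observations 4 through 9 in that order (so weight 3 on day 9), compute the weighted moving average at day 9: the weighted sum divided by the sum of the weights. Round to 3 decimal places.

9546.958

Weighted sum: 6·6436 + 3·5056 + 2·14443 + 6·12024 + 4·8868 + 3·12947 = 38616 + 15168 + 28886 + 72144 + 35472 + 38841 = 229127
Weight total: 6 + 3 + 2 + 6 + 4 + 3 = 24
WMA = 229127 / 24 = 9546.958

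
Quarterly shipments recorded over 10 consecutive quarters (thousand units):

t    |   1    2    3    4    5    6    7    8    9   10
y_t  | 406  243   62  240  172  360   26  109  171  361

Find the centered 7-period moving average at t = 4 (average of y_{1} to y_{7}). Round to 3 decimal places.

Sum of periods 1–7: 406 + 243 + 62 + 240 + 172 + 360 + 26 = 1509
Divide by 7: 1509 / 7 = 215.571

215.571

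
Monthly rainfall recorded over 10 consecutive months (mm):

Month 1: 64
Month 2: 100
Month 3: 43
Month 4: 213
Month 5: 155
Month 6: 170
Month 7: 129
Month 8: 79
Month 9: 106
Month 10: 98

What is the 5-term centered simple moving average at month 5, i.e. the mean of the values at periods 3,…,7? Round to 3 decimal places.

Sum of periods 3–7: 43 + 213 + 155 + 170 + 129 = 710
Divide by 5: 710 / 5 = 142.000

142.000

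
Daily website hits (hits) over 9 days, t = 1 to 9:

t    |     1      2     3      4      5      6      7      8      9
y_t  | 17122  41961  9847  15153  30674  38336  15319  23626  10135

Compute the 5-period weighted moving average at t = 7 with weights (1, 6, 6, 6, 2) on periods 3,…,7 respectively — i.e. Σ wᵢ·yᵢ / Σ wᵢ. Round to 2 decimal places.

Weighted sum: 1·9847 + 6·15153 + 6·30674 + 6·38336 + 2·15319 = 9847 + 90918 + 184044 + 230016 + 30638 = 545463
Weight total: 1 + 6 + 6 + 6 + 2 = 21
WMA = 545463 / 21 = 25974.43

25974.43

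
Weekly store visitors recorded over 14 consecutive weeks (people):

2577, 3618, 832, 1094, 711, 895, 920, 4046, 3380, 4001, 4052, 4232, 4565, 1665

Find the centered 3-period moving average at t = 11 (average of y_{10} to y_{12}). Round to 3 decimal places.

Sum of periods 10–12: 4001 + 4052 + 4232 = 12285
Divide by 3: 12285 / 3 = 4095.000

4095.000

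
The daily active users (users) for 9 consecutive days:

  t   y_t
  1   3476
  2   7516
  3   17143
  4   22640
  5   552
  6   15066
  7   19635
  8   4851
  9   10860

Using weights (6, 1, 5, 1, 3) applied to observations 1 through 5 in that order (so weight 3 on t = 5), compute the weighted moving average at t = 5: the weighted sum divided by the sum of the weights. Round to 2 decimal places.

8648.94

Weighted sum: 6·3476 + 1·7516 + 5·17143 + 1·22640 + 3·552 = 20856 + 7516 + 85715 + 22640 + 1656 = 138383
Weight total: 6 + 1 + 5 + 1 + 3 = 16
WMA = 138383 / 16 = 8648.94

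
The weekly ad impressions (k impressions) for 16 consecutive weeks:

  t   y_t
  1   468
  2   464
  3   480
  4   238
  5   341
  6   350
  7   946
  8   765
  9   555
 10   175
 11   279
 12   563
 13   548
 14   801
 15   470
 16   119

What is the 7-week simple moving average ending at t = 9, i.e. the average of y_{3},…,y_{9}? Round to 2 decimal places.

Sum of periods 3–9: 480 + 238 + 341 + 350 + 946 + 765 + 555 = 3675
Divide by 7: 3675 / 7 = 525.00

525.00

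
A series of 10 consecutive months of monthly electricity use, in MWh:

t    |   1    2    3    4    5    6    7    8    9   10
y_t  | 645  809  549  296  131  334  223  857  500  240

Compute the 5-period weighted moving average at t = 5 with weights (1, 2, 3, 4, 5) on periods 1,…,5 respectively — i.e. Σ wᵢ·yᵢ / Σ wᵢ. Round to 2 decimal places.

Weighted sum: 1·645 + 2·809 + 3·549 + 4·296 + 5·131 = 645 + 1618 + 1647 + 1184 + 655 = 5749
Weight total: 1 + 2 + 3 + 4 + 5 = 15
WMA = 5749 / 15 = 383.27

383.27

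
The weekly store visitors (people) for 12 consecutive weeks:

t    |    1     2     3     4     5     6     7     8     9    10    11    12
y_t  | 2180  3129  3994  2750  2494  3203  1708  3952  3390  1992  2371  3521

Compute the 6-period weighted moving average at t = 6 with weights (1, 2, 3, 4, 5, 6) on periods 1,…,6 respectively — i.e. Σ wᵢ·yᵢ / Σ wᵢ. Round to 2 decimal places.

Weighted sum: 1·2180 + 2·3129 + 3·3994 + 4·2750 + 5·2494 + 6·3203 = 2180 + 6258 + 11982 + 11000 + 12470 + 19218 = 63108
Weight total: 1 + 2 + 3 + 4 + 5 + 6 = 21
WMA = 63108 / 21 = 3005.14

3005.14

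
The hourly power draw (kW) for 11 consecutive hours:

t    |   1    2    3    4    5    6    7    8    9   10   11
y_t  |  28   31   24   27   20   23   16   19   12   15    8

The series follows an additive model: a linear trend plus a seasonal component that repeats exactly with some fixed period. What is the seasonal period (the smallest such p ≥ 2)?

First differences y_{t+1} − y_t: 3, -7, 3, -7, 3, -7, …
The difference pattern repeats every 2 terms and not for any smaller step, so p = 2.

2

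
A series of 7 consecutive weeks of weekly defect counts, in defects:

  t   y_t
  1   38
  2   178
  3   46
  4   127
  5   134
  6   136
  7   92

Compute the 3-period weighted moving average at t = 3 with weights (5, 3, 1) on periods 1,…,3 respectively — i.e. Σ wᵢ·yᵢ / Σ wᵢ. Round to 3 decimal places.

Weighted sum: 5·38 + 3·178 + 1·46 = 190 + 534 + 46 = 770
Weight total: 5 + 3 + 1 = 9
WMA = 770 / 9 = 85.556

85.556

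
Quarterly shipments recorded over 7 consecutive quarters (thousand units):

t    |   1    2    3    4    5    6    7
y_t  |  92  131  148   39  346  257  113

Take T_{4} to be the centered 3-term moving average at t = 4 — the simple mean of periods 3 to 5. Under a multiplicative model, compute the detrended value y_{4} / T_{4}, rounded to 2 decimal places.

0.22

Trend T_4 = (148 + 39 + 346) / 3 = 533/3 = 177.6667
Ratio to trend: 39 / 177.6667 = 0.22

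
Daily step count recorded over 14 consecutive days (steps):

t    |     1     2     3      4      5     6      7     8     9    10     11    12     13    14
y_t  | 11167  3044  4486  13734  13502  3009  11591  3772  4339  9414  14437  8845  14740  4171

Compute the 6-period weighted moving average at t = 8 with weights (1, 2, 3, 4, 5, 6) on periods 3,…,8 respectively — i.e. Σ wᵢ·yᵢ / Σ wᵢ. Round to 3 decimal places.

Weighted sum: 1·4486 + 2·13734 + 3·13502 + 4·3009 + 5·11591 + 6·3772 = 4486 + 27468 + 40506 + 12036 + 57955 + 22632 = 165083
Weight total: 1 + 2 + 3 + 4 + 5 + 6 = 21
WMA = 165083 / 21 = 7861.095

7861.095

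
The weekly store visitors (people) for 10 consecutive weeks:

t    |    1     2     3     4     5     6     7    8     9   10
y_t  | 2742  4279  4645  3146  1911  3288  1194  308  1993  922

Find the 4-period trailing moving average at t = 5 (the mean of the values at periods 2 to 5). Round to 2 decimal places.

3495.25

Sum of periods 2–5: 4279 + 4645 + 3146 + 1911 = 13981
Divide by 4: 13981 / 4 = 3495.25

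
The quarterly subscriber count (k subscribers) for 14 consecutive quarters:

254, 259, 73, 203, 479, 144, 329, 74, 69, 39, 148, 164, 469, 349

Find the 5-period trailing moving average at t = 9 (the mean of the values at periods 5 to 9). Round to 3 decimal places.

Sum of periods 5–9: 479 + 144 + 329 + 74 + 69 = 1095
Divide by 5: 1095 / 5 = 219.000

219.000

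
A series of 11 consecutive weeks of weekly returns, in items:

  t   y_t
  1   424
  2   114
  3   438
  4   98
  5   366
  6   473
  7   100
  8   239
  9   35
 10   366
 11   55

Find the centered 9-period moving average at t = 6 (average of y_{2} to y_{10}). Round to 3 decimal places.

247.667

Sum of periods 2–10: 114 + 438 + 98 + 366 + 473 + 100 + 239 + 35 + 366 = 2229
Divide by 9: 2229 / 9 = 247.667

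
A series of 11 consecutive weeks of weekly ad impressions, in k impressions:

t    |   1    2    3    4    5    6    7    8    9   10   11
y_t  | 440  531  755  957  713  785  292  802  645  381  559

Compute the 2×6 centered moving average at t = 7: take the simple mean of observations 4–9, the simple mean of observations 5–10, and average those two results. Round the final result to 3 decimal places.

651.000

Sum over 4–9: 957 + 713 + 785 + 292 + 802 + 645 = 4194
Sum over 5–10: 713 + 785 + 292 + 802 + 645 + 381 = 3618
CMA at t=7 = (4194 + 3618) / (2·6) = 7812 / 12 = 651.000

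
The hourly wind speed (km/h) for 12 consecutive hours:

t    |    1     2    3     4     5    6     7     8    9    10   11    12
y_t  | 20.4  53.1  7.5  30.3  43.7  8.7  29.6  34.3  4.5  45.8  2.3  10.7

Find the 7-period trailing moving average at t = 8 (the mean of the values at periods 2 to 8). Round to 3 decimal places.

29.600

Sum of periods 2–8: 53.1 + 7.5 + 30.3 + 43.7 + 8.7 + 29.6 + 34.3 = 207.2
Divide by 7: 207.2 / 7 = 29.600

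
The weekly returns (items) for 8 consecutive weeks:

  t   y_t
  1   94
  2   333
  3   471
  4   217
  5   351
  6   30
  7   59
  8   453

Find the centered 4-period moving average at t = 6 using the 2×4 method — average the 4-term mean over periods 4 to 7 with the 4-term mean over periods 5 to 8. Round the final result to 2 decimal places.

193.75

Sum over 4–7: 217 + 351 + 30 + 59 = 657
Sum over 5–8: 351 + 30 + 59 + 453 = 893
CMA at t=6 = (657 + 893) / (2·4) = 1550 / 8 = 193.75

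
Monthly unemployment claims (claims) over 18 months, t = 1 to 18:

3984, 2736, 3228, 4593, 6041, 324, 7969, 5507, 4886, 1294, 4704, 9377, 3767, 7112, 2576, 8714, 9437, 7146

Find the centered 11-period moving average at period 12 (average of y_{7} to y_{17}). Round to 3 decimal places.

5940.273

Sum of periods 7–17: 7969 + 5507 + 4886 + 1294 + 4704 + 9377 + 3767 + 7112 + 2576 + 8714 + 9437 = 65343
Divide by 11: 65343 / 11 = 5940.273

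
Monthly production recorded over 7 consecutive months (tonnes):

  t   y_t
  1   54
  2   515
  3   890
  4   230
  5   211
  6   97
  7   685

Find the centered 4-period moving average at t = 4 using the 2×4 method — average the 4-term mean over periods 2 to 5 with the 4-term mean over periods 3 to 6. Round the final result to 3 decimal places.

409.250

Sum over 2–5: 515 + 890 + 230 + 211 = 1846
Sum over 3–6: 890 + 230 + 211 + 97 = 1428
CMA at t=4 = (1846 + 1428) / (2·4) = 3274 / 8 = 409.250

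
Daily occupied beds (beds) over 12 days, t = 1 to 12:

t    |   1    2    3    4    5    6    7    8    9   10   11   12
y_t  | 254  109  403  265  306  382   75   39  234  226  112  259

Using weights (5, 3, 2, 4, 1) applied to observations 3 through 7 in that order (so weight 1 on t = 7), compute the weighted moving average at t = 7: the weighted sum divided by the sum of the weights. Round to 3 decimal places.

335.000

Weighted sum: 5·403 + 3·265 + 2·306 + 4·382 + 1·75 = 2015 + 795 + 612 + 1528 + 75 = 5025
Weight total: 5 + 3 + 2 + 4 + 1 = 15
WMA = 5025 / 15 = 335.000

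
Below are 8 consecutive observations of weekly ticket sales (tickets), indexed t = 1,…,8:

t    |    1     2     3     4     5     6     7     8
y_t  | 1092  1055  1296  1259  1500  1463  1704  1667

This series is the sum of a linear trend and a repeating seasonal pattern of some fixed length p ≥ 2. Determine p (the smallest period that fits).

First differences y_{t+1} − y_t: -37, 241, -37, 241, -37, 241, …
The difference pattern repeats every 2 terms and not for any smaller step, so p = 2.

2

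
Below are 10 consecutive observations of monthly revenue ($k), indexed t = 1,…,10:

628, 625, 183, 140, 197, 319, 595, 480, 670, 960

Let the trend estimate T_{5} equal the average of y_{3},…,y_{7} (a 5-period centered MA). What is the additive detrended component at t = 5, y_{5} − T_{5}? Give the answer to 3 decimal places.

Trend T_5 = (183 + 140 + 197 + 319 + 595) / 5 = 1434/5 = 286.80000
Detrended value: 197 − 286.80000 = -89.800

-89.800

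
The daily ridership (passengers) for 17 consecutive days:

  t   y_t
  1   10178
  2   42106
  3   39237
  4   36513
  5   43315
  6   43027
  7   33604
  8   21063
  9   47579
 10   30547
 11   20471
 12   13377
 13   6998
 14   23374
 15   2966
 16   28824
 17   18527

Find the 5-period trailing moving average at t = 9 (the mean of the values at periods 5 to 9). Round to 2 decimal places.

37717.60

Sum of periods 5–9: 43315 + 43027 + 33604 + 21063 + 47579 = 188588
Divide by 5: 188588 / 5 = 37717.60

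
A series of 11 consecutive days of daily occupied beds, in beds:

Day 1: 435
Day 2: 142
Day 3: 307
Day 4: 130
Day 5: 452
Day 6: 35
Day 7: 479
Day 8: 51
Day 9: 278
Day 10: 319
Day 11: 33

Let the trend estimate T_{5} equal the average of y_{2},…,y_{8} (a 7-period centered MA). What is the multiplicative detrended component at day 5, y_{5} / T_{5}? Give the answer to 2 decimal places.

1.98

Trend T_5 = (142 + 307 + 130 + 452 + 35 + 479 + 51) / 7 = 1596/7 = 228.0000
Ratio to trend: 452 / 228.0000 = 1.98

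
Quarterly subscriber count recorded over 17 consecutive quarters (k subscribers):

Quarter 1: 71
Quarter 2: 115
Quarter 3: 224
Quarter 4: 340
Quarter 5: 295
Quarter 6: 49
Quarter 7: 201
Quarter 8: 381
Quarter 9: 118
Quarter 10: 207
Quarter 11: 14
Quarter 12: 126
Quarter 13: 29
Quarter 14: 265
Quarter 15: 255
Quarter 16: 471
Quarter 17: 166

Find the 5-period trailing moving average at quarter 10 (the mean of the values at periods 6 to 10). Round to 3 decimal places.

191.200

Sum of periods 6–10: 49 + 201 + 381 + 118 + 207 = 956
Divide by 5: 956 / 5 = 191.200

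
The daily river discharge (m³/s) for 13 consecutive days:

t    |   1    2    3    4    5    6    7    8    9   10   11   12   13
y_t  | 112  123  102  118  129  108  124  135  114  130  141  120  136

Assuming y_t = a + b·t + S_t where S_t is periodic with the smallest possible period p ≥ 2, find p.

First differences y_{t+1} − y_t: 11, -21, 16, 11, -21, 16, 11, -21, …
The difference pattern repeats every 3 terms and not for any smaller step, so p = 3.

3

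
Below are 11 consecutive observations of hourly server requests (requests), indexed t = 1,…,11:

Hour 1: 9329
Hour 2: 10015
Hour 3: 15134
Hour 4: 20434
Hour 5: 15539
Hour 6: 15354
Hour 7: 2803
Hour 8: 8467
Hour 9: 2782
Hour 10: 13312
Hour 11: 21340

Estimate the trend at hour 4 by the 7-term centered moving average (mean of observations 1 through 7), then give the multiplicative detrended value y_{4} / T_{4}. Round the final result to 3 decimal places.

Trend T_4 = (9329 + 10015 + 15134 + 20434 + 15539 + 15354 + 2803) / 7 = 88608/7 = 12658.28571
Ratio to trend: 20434 / 12658.28571 = 1.614

1.614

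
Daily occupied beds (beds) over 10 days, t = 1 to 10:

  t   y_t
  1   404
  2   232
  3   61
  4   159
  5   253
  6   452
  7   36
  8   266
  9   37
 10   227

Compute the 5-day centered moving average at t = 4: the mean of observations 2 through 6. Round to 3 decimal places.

231.400

Sum of periods 2–6: 232 + 61 + 159 + 253 + 452 = 1157
Divide by 5: 1157 / 5 = 231.400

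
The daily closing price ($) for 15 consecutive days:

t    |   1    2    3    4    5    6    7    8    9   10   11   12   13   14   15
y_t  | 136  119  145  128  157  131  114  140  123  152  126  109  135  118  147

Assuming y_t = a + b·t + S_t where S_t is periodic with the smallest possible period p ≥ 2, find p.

5

First differences y_{t+1} − y_t: -17, 26, -17, 29, -26, -17, 26, -17, 29, -26, -17, 26, …
The difference pattern repeats every 5 terms and not for any smaller step, so p = 5.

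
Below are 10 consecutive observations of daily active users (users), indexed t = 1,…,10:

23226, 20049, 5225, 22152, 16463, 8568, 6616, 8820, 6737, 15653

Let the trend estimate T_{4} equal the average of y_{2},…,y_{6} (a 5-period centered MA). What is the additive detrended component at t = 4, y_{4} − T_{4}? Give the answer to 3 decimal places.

Trend T_4 = (20049 + 5225 + 22152 + 16463 + 8568) / 5 = 72457/5 = 14491.40000
Detrended value: 22152 − 14491.40000 = 7660.600

7660.600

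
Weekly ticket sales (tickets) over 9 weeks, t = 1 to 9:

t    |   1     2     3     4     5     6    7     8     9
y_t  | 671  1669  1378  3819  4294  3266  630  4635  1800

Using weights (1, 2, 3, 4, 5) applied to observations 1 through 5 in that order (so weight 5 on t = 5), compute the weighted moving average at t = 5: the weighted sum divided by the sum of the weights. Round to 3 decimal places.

Weighted sum: 1·671 + 2·1669 + 3·1378 + 4·3819 + 5·4294 = 671 + 3338 + 4134 + 15276 + 21470 = 44889
Weight total: 1 + 2 + 3 + 4 + 5 = 15
WMA = 44889 / 15 = 2992.600

2992.600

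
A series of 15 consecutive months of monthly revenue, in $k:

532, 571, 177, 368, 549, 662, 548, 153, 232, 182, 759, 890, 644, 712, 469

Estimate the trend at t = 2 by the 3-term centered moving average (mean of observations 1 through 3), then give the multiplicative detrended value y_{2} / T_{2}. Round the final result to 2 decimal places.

1.34

Trend T_2 = (532 + 571 + 177) / 3 = 1280/3 = 426.6667
Ratio to trend: 571 / 426.6667 = 1.34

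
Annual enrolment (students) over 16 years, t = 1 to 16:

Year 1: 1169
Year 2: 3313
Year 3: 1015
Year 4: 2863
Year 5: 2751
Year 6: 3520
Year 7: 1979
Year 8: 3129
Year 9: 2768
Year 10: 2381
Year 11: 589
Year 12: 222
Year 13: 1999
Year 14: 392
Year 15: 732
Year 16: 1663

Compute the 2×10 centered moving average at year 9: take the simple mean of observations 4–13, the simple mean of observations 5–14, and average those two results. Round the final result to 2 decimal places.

Sum over 4–13: 2863 + 2751 + 3520 + 1979 + 3129 + 2768 + 2381 + 589 + 222 + 1999 = 22201
Sum over 5–14: 2751 + 3520 + 1979 + 3129 + 2768 + 2381 + 589 + 222 + 1999 + 392 = 19730
CMA at t=9 = (22201 + 19730) / (2·10) = 41931 / 20 = 2096.55

2096.55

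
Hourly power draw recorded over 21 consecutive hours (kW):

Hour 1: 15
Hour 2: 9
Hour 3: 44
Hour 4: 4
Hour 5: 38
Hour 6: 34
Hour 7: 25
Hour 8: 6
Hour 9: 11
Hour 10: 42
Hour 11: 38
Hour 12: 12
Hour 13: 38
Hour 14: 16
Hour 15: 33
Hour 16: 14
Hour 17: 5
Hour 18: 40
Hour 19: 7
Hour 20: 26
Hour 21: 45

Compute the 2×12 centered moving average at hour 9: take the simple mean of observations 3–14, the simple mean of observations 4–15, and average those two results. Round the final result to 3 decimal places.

25.208

Sum over 3–14: 44 + 4 + 38 + 34 + 25 + 6 + 11 + 42 + 38 + 12 + 38 + 16 = 308
Sum over 4–15: 4 + 38 + 34 + 25 + 6 + 11 + 42 + 38 + 12 + 38 + 16 + 33 = 297
CMA at t=9 = (308 + 297) / (2·12) = 605 / 24 = 25.208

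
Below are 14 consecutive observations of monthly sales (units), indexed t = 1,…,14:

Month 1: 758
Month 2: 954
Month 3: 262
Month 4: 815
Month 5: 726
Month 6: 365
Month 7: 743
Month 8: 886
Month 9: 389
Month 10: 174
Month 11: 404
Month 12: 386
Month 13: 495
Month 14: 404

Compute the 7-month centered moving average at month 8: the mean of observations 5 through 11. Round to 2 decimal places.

526.71

Sum of periods 5–11: 726 + 365 + 743 + 886 + 389 + 174 + 404 = 3687
Divide by 7: 3687 / 7 = 526.71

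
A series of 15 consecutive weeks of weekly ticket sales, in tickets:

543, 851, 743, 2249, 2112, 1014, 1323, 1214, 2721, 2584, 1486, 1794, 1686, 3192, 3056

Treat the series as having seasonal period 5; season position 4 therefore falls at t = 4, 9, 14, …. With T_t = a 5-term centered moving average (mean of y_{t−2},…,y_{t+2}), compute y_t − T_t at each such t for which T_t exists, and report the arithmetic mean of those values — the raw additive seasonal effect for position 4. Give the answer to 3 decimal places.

855.300

Season position 4 occurs at t = 4, 9 (where T_t is defined).
t=4: T_4 = 1393.80000; y_4 − T_4 = 2249 − 1393.80000 = 855.20000
t=9: T_9 = 1865.60000; y_9 − T_9 = 2721 − 1865.60000 = 855.40000
Mean deviation: (855.20000 + 855.40000) / 2 = 855.300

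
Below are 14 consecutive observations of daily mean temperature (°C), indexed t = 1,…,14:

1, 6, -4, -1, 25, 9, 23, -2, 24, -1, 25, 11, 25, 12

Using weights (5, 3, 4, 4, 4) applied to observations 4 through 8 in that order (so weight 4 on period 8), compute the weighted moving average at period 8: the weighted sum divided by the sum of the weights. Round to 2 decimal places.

9.50

Weighted sum: 5·-1 + 3·25 + 4·9 + 4·23 + 4·-2 = -5 + 75 + 36 + 92 + -8 = 190
Weight total: 5 + 3 + 4 + 4 + 4 = 20
WMA = 190 / 20 = 9.50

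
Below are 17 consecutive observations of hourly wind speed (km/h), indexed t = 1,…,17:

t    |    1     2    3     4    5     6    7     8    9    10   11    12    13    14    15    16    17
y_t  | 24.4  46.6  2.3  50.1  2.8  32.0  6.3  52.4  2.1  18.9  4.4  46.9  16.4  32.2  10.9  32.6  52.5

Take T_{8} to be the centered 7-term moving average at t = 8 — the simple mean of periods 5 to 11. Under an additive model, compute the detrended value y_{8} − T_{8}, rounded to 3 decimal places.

35.414

Trend T_8 = (2.8 + 32.0 + 6.3 + 52.4 + 2.1 + 18.9 + 4.4) / 7 = 118.9/7 = 16.98571
Detrended value: 52.4 − 16.98571 = 35.414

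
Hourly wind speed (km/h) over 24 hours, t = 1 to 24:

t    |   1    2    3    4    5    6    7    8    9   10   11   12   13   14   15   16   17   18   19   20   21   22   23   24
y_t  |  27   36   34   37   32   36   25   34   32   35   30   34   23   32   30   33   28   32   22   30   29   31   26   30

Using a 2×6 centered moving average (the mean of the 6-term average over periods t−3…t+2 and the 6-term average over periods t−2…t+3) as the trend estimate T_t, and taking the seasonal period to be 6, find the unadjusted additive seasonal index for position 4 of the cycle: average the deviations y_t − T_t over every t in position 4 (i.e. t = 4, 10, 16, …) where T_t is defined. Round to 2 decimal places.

Season position 4 occurs at t = 4, 10, 16 (where T_t is defined).
t=4: T_4 = 33.5000; y_4 − T_4 = 37 − 33.5000 = 3.5000
t=10: T_10 = 31.5000; y_10 − T_10 = 35 − 31.5000 = 3.5000
t=16: T_16 = 29.5833; y_16 − T_16 = 33 − 29.5833 = 3.4167
Mean deviation: (3.5000 + 3.5000 + 3.4167) / 3 = 3.47

3.47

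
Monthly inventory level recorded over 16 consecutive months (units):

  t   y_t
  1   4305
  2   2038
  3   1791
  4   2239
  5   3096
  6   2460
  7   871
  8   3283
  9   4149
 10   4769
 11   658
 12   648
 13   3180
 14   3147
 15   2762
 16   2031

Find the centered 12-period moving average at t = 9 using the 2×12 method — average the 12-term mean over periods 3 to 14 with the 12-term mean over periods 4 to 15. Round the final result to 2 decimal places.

2564.71

Sum over 3–14: 1791 + 2239 + 3096 + 2460 + 871 + 3283 + 4149 + 4769 + 658 + 648 + 3180 + 3147 = 30291
Sum over 4–15: 2239 + 3096 + 2460 + 871 + 3283 + 4149 + 4769 + 658 + 648 + 3180 + 3147 + 2762 = 31262
CMA at t=9 = (30291 + 31262) / (2·12) = 61553 / 24 = 2564.71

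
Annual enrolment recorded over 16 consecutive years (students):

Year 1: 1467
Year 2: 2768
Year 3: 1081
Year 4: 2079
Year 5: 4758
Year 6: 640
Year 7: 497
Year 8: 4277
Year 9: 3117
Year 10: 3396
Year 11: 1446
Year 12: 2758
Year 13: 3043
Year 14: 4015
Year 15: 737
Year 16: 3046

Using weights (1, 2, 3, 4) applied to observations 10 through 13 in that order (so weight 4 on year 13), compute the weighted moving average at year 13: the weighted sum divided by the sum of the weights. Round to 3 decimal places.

2673.400

Weighted sum: 1·3396 + 2·1446 + 3·2758 + 4·3043 = 3396 + 2892 + 8274 + 12172 = 26734
Weight total: 1 + 2 + 3 + 4 = 10
WMA = 26734 / 10 = 2673.400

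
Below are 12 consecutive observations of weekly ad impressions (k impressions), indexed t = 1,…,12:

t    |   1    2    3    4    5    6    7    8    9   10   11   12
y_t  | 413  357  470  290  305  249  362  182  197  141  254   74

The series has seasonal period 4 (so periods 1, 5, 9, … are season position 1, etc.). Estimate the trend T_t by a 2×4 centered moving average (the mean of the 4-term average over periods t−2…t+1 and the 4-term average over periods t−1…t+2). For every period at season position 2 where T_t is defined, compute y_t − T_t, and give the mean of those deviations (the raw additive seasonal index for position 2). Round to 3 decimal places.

Season position 2 occurs at t = 6, 10 (where T_t is defined).
t=6: T_6 = 288.00000; y_6 − T_6 = 249 − 288.00000 = -39.00000
t=10: T_10 = 180.00000; y_10 − T_10 = 141 − 180.00000 = -39.00000
Mean deviation: (-39.00000 + -39.00000) / 2 = -39.000

-39.000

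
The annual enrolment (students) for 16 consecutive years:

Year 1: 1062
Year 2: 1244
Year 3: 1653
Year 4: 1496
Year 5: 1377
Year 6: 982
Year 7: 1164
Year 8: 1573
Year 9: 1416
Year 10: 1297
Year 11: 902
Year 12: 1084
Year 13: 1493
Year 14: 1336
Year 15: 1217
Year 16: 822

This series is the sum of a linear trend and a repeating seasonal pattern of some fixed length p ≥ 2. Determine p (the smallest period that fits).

5

First differences y_{t+1} − y_t: 182, 409, -157, -119, -395, 182, 409, -157, -119, -395, 182, 409, …
The difference pattern repeats every 5 terms and not for any smaller step, so p = 5.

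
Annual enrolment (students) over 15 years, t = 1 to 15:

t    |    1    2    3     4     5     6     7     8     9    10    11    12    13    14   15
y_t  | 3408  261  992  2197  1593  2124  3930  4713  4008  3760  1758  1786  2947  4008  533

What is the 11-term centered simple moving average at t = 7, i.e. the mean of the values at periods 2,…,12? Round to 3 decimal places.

Sum of periods 2–12: 261 + 992 + 2197 + 1593 + 2124 + 3930 + 4713 + 4008 + 3760 + 1758 + 1786 = 27122
Divide by 11: 27122 / 11 = 2465.636

2465.636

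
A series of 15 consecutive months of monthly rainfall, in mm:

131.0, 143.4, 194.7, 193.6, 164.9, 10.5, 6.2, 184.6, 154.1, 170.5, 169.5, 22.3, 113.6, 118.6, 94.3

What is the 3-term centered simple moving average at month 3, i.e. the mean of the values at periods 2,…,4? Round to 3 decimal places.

Sum of periods 2–4: 143.4 + 194.7 + 193.6 = 531.7
Divide by 3: 531.7 / 3 = 177.233

177.233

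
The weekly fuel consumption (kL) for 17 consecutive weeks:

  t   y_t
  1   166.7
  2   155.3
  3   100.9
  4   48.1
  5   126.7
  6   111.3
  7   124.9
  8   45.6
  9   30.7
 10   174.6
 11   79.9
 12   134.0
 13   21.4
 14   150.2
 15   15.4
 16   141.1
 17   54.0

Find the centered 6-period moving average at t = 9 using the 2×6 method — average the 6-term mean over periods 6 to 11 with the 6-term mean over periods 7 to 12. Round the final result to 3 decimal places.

96.392

Sum over 6–11: 111.3 + 124.9 + 45.6 + 30.7 + 174.6 + 79.9 = 567.0
Sum over 7–12: 124.9 + 45.6 + 30.7 + 174.6 + 79.9 + 134.0 = 589.7
CMA at t=9 = (567.0 + 589.7) / (2·6) = 1156.7 / 12 = 96.392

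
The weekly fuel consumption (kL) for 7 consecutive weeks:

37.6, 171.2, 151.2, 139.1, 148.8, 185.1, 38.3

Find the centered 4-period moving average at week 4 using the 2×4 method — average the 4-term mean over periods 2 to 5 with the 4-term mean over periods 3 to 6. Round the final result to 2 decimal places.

154.31

Sum over 2–5: 171.2 + 151.2 + 139.1 + 148.8 = 610.3
Sum over 3–6: 151.2 + 139.1 + 148.8 + 185.1 = 624.2
CMA at t=4 = (610.3 + 624.2) / (2·4) = 1234.5 / 8 = 154.31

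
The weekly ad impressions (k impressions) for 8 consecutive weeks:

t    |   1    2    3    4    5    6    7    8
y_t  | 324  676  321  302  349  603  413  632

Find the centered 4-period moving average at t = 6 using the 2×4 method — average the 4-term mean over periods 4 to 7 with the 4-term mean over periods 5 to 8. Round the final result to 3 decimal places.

Sum over 4–7: 302 + 349 + 603 + 413 = 1667
Sum over 5–8: 349 + 603 + 413 + 632 = 1997
CMA at t=6 = (1667 + 1997) / (2·4) = 3664 / 8 = 458.000

458.000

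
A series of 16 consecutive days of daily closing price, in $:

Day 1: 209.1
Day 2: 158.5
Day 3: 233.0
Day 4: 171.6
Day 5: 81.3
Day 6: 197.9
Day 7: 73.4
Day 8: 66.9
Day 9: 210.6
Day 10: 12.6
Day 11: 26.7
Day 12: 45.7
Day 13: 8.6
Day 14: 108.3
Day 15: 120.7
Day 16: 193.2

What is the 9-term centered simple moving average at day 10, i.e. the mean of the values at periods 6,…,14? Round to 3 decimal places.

83.411

Sum of periods 6–14: 197.9 + 73.4 + 66.9 + 210.6 + 12.6 + 26.7 + 45.7 + 8.6 + 108.3 = 750.7
Divide by 9: 750.7 / 9 = 83.411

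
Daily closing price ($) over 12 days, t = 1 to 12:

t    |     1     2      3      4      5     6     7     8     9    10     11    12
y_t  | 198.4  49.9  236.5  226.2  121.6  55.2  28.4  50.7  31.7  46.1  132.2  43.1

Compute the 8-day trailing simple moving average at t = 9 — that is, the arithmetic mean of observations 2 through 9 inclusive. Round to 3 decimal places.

Sum of periods 2–9: 49.9 + 236.5 + 226.2 + 121.6 + 55.2 + 28.4 + 50.7 + 31.7 = 800.2
Divide by 8: 800.2 / 8 = 100.025

100.025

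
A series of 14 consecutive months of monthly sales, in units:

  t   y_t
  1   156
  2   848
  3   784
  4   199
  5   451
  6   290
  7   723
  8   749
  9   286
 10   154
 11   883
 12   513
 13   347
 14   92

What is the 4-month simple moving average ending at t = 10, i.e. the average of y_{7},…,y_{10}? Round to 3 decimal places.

478.000

Sum of periods 7–10: 723 + 749 + 286 + 154 = 1912
Divide by 4: 1912 / 4 = 478.000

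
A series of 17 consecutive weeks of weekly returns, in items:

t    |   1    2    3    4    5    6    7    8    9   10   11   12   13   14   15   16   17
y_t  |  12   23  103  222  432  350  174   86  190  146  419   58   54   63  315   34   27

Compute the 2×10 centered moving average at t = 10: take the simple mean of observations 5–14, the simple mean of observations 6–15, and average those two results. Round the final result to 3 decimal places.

Sum over 5–14: 432 + 350 + 174 + 86 + 190 + 146 + 419 + 58 + 54 + 63 = 1972
Sum over 6–15: 350 + 174 + 86 + 190 + 146 + 419 + 58 + 54 + 63 + 315 = 1855
CMA at t=10 = (1972 + 1855) / (2·10) = 3827 / 20 = 191.350

191.350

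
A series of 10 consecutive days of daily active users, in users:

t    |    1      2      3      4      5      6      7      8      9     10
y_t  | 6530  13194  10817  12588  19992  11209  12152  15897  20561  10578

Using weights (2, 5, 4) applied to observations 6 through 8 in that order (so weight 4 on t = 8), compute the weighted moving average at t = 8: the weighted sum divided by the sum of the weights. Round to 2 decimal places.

Weighted sum: 2·11209 + 5·12152 + 4·15897 = 22418 + 60760 + 63588 = 146766
Weight total: 2 + 5 + 4 = 11
WMA = 146766 / 11 = 13342.36

13342.36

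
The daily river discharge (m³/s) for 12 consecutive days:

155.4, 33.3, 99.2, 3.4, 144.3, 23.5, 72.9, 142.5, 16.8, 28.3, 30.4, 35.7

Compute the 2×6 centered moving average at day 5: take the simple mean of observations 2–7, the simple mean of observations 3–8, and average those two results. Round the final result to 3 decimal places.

Sum over 2–7: 33.3 + 99.2 + 3.4 + 144.3 + 23.5 + 72.9 = 376.6
Sum over 3–8: 99.2 + 3.4 + 144.3 + 23.5 + 72.9 + 142.5 = 485.8
CMA at t=5 = (376.6 + 485.8) / (2·6) = 862.4 / 12 = 71.867

71.867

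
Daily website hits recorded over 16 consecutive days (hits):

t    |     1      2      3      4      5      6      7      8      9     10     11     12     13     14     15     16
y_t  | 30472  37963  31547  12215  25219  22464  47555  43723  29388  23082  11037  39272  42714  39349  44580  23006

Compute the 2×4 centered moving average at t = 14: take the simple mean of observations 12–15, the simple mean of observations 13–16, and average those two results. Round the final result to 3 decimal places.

39445.500

Sum over 12–15: 39272 + 42714 + 39349 + 44580 = 165915
Sum over 13–16: 42714 + 39349 + 44580 + 23006 = 149649
CMA at t=14 = (165915 + 149649) / (2·4) = 315564 / 8 = 39445.500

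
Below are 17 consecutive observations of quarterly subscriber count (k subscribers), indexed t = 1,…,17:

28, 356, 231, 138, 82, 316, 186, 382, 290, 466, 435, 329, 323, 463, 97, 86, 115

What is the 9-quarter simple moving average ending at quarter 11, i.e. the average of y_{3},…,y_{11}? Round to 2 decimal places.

280.67

Sum of periods 3–11: 231 + 138 + 82 + 316 + 186 + 382 + 290 + 466 + 435 = 2526
Divide by 9: 2526 / 9 = 280.67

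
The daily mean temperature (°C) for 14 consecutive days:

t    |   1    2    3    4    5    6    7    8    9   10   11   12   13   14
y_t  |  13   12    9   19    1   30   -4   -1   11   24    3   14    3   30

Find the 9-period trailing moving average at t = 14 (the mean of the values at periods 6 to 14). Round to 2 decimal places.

12.22

Sum of periods 6–14: 30 + (-4) + (-1) + 11 + 24 + 3 + 14 + 3 + 30 = 110
Divide by 9: 110 / 9 = 12.22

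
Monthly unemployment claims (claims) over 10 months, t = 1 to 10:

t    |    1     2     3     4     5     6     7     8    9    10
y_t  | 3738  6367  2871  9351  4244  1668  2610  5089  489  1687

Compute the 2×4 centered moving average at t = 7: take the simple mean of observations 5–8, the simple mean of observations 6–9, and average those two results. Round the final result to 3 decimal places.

Sum over 5–8: 4244 + 1668 + 2610 + 5089 = 13611
Sum over 6–9: 1668 + 2610 + 5089 + 489 = 9856
CMA at t=7 = (13611 + 9856) / (2·4) = 23467 / 8 = 2933.375

2933.375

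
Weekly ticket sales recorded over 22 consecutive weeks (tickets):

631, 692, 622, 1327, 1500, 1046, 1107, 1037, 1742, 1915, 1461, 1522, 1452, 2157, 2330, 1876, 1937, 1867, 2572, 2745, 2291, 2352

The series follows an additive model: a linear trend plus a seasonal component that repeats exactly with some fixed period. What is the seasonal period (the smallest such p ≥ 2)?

5

First differences y_{t+1} − y_t: 61, -70, 705, 173, -454, 61, -70, 705, 173, -454, 61, -70, …
The difference pattern repeats every 5 terms and not for any smaller step, so p = 5.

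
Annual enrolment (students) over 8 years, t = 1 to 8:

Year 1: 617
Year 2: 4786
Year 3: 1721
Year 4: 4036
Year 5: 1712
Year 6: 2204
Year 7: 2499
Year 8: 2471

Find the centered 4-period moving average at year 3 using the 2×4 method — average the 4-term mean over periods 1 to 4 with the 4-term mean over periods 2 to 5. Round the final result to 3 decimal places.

Sum over 1–4: 617 + 4786 + 1721 + 4036 = 11160
Sum over 2–5: 4786 + 1721 + 4036 + 1712 = 12255
CMA at t=3 = (11160 + 12255) / (2·4) = 23415 / 8 = 2926.875

2926.875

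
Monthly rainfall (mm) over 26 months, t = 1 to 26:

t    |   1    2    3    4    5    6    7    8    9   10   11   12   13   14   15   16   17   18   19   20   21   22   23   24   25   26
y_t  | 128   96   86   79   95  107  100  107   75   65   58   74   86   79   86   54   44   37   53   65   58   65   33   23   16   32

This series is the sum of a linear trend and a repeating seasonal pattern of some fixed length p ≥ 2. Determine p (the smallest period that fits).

7

First differences y_{t+1} − y_t: -32, -10, -7, 16, 12, -7, 7, -32, -10, -7, 16, 12, -7, 7, -32, -10, …
The difference pattern repeats every 7 terms and not for any smaller step, so p = 7.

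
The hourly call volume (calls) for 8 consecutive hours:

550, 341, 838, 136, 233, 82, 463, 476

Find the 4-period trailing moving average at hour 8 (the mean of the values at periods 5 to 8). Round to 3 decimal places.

Sum of periods 5–8: 233 + 82 + 463 + 476 = 1254
Divide by 4: 1254 / 4 = 313.500

313.500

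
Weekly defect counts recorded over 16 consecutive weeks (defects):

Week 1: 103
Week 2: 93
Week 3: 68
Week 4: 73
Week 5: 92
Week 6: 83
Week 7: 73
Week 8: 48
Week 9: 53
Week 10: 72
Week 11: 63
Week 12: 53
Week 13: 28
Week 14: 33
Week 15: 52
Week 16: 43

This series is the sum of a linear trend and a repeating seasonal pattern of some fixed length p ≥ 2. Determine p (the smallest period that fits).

5

First differences y_{t+1} − y_t: -10, -25, 5, 19, -9, -10, -25, 5, 19, -9, -10, -25, …
The difference pattern repeats every 5 terms and not for any smaller step, so p = 5.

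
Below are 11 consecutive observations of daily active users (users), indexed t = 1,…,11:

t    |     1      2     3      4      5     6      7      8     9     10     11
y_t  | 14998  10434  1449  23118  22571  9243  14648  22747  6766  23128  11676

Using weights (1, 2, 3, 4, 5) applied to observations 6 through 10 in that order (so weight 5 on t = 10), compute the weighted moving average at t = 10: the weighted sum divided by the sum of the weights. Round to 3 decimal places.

16632.267

Weighted sum: 1·9243 + 2·14648 + 3·22747 + 4·6766 + 5·23128 = 9243 + 29296 + 68241 + 27064 + 115640 = 249484
Weight total: 1 + 2 + 3 + 4 + 5 = 15
WMA = 249484 / 15 = 16632.267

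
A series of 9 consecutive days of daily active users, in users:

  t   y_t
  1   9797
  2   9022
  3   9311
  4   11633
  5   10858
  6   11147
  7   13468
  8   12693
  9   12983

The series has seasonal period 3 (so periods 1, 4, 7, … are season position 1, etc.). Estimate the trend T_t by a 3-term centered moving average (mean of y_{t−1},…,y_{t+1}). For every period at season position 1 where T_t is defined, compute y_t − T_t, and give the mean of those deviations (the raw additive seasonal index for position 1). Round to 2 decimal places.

1032.17

Season position 1 occurs at t = 4, 7 (where T_t is defined).
t=4: T_4 = 10600.6667; y_4 − T_4 = 11633 − 10600.6667 = 1032.3333
t=7: T_7 = 12436.0000; y_7 − T_7 = 13468 − 12436.0000 = 1032.0000
Mean deviation: (1032.3333 + 1032.0000) / 2 = 1032.17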